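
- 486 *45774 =  -  22246164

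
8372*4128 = 34559616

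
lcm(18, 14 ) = 126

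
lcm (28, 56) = 56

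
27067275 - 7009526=20057749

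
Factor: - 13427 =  - 29^1*463^1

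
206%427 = 206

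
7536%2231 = 843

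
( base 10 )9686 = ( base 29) bf0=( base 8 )22726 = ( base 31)a2e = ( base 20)1446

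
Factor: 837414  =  2^1*3^2*46523^1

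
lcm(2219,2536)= 17752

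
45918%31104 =14814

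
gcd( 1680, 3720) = 120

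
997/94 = 997/94 = 10.61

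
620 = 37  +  583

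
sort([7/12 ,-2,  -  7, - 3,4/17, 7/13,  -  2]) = [  -  7, - 3, - 2, - 2,  4/17, 7/13, 7/12]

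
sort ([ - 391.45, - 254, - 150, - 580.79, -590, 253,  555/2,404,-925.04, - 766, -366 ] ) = [ -925.04, - 766, - 590,  -  580.79,-391.45, - 366, - 254,  -  150,253, 555/2, 404]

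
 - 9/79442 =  - 9/79442 = - 0.00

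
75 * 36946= 2770950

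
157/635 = 157/635= 0.25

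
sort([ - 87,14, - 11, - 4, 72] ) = [ - 87, - 11,-4 , 14,  72] 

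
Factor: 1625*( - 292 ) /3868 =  - 118625/967 = - 5^3*13^1*73^1*967^( - 1 )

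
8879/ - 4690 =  - 8879/4690 = - 1.89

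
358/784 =179/392= 0.46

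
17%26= 17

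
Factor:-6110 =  - 2^1*5^1*13^1*47^1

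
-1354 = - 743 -611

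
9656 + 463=10119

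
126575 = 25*5063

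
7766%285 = 71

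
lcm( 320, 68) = 5440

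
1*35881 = 35881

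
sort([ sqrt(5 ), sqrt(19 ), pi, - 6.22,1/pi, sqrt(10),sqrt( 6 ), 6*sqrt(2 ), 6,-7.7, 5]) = [ - 7.7, - 6.22, 1/pi,sqrt( 5 ),sqrt( 6) , pi, sqrt(10 ), sqrt(19),5,6, 6 * sqrt ( 2 )] 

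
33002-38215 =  - 5213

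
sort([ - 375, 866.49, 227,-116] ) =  [ - 375,-116, 227,866.49 ] 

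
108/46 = 2 + 8/23 = 2.35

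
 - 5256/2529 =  - 3 + 259/281 = -  2.08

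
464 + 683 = 1147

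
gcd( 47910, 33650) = 10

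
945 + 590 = 1535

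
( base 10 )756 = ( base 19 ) 21f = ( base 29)Q2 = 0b1011110100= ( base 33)mu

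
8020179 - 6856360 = 1163819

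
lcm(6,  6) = 6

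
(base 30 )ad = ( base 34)97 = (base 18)h7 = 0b100111001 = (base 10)313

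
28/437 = 28/437 = 0.06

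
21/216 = 7/72 = 0.10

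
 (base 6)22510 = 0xC8A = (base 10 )3210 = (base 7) 12234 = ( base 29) 3NK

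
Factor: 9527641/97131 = 3^( - 1)*419^1*22739^1*32377^( - 1)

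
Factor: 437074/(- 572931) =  - 2^1*3^( - 2 ) *11^1*19867^1*63659^( - 1 ) 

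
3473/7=496 + 1/7 = 496.14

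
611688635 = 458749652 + 152938983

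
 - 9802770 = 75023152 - 84825922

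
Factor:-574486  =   - 2^1 * 11^1*26113^1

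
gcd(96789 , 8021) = 1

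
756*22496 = 17006976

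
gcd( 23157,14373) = 9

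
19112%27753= 19112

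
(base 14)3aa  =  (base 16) 2E2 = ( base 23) 192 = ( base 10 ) 738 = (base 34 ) LO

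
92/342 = 46/171 = 0.27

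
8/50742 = 4/25371 = 0.00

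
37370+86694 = 124064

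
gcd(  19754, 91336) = 14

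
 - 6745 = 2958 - 9703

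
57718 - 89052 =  - 31334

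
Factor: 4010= 2^1*5^1*401^1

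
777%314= 149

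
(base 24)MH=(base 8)1041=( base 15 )265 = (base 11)456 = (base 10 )545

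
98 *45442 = 4453316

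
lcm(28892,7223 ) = 28892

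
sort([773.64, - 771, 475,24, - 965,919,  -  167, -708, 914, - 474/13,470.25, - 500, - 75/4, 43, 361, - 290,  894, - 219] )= [ - 965, - 771,-708, - 500, - 290, - 219, - 167, - 474/13, - 75/4 , 24,43, 361,470.25,475, 773.64 , 894, 914  ,  919] 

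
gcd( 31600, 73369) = 1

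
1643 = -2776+4419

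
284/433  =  284/433 = 0.66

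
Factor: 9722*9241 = 89841002 = 2^1*4861^1*9241^1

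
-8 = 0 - 8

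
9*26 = 234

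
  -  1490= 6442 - 7932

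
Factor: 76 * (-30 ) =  - 2280 = -2^3*3^1*5^1*19^1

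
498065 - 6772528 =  - 6274463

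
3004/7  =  3004/7 = 429.14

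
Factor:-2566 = - 2^1*1283^1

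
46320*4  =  185280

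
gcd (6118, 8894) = 2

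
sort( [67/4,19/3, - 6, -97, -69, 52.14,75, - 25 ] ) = [-97,  -  69,- 25, - 6,19/3,67/4, 52.14, 75]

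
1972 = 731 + 1241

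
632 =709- 77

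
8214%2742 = 2730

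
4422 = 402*11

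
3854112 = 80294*48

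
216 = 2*108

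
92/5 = 92/5 = 18.40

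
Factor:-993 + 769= -224=-2^5*7^1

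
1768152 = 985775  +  782377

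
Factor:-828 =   -  2^2 * 3^2 * 23^1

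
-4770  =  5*(-954)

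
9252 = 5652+3600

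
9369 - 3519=5850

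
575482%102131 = 64827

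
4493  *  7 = 31451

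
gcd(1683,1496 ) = 187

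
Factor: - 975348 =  - 2^2*3^3*11^1 * 821^1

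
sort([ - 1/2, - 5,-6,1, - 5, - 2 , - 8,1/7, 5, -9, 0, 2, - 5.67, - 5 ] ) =[  -  9, - 8 , - 6, - 5.67, - 5 , - 5, - 5, - 2, - 1/2,0,1/7 , 1, 2, 5]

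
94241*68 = 6408388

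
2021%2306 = 2021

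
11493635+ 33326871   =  44820506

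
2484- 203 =2281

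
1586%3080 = 1586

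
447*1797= 803259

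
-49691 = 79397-129088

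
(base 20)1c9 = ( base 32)k9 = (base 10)649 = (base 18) 201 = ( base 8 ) 1211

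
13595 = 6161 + 7434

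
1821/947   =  1821/947 = 1.92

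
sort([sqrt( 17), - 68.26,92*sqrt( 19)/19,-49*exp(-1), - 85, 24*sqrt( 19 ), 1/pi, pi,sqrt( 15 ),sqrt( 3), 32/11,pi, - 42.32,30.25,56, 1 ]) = [ - 85 , - 68.26, - 42.32,-49*exp (-1), 1/pi,1,sqrt( 3), 32/11,pi,pi,  sqrt( 15 ),sqrt(17), 92*sqrt( 19)/19 , 30.25, 56 , 24*sqrt (19) ] 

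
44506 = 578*77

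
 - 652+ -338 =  - 990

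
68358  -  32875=35483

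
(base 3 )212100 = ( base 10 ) 630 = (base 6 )2530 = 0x276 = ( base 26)o6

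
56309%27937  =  435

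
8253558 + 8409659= 16663217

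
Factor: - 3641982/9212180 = -1820991/4606090 = - 2^ ( - 1 )*3^1 * 5^( - 1)*460609^( - 1)*606997^1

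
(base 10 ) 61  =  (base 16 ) 3d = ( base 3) 2021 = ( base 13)49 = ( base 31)1U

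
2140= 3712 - 1572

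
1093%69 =58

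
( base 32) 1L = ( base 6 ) 125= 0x35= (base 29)1O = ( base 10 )53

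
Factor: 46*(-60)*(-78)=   2^4* 3^2*5^1 * 13^1 * 23^1  =  215280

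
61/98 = 61/98 = 0.62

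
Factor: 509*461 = 234649  =  461^1*509^1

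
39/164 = 39/164  =  0.24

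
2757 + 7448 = 10205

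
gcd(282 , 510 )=6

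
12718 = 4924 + 7794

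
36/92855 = 36/92855 = 0.00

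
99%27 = 18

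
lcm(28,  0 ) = 0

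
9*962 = 8658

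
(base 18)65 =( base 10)113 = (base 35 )38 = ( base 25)4d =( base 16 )71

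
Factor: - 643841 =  - 11^2*17^1*313^1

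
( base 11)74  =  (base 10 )81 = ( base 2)1010001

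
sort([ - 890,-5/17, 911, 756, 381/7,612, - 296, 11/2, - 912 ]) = [-912, - 890, - 296,  -  5/17, 11/2, 381/7 , 612,756,911 ]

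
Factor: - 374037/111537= - 3^( - 7 )*17^ ( - 1)*124679^1 = - 124679/37179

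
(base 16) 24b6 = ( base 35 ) 7ni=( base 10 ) 9398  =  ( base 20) 139I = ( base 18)1b02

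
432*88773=38349936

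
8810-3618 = 5192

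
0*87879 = 0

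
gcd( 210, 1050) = 210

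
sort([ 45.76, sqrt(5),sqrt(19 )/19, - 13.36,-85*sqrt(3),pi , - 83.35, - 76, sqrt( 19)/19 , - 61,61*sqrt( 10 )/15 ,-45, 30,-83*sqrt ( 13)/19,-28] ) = [ - 85*sqrt(3), - 83.35, - 76, - 61 , - 45, - 28  ,-83*sqrt( 13)/19 , - 13.36, sqrt( 19 ) /19,sqrt(19 )/19,sqrt(5),pi, 61*sqrt(10)/15,30, 45.76 ]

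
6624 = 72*92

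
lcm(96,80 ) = 480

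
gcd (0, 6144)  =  6144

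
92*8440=776480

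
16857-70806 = -53949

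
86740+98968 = 185708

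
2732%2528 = 204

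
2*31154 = 62308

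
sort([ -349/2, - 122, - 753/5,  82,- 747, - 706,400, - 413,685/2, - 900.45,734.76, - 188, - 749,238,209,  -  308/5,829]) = [ - 900.45, - 749,-747,-706, - 413 , - 188, - 349/2,-753/5,-122, - 308/5,82, 209,238 , 685/2,400, 734.76 , 829]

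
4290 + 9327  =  13617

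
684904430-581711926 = 103192504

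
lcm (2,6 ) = 6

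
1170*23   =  26910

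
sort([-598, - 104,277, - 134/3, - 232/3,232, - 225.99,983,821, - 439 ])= [ - 598, - 439,-225.99, - 104, - 232/3,  -  134/3,232,277,821,983 ]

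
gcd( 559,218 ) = 1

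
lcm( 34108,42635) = 170540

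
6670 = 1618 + 5052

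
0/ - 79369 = 0/1  =  - 0.00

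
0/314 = 0=0.00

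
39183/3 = 13061 = 13061.00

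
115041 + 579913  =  694954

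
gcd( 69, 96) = 3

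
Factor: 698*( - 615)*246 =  - 105600420 = - 2^2*3^2*5^1*41^2*349^1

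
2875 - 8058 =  - 5183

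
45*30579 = 1376055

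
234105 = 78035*3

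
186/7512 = 31/1252=   0.02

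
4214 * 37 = 155918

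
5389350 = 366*14725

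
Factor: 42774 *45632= 1951863168= 2^7 *3^1*23^1*31^1 * 7129^1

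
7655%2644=2367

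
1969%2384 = 1969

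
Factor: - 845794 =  - 2^1*422897^1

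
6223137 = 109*57093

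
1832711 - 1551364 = 281347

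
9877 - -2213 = 12090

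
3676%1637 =402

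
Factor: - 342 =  - 2^1*3^2*19^1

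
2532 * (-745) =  - 1886340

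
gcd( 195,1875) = 15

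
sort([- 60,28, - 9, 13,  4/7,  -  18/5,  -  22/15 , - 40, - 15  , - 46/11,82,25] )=[  -  60, - 40, - 15, - 9,-46/11,-18/5, - 22/15,4/7,13,25,28,82]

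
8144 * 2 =16288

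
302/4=75 + 1/2=75.50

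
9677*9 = 87093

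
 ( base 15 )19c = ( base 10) 372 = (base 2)101110100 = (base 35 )AM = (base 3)111210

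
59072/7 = 8438 + 6/7= 8438.86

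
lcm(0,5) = 0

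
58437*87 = 5084019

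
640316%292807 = 54702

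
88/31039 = 88/31039 =0.00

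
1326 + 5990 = 7316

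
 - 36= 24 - 60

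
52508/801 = 65  +  443/801 = 65.55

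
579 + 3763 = 4342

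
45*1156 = 52020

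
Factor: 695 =5^1*139^1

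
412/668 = 103/167 = 0.62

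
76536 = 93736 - 17200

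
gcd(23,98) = 1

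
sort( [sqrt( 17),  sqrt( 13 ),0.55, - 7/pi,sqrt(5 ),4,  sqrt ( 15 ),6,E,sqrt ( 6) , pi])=[ - 7/pi,0.55,sqrt(5),sqrt( 6 ),E,pi,sqrt (13 ),sqrt(15),4, sqrt(17), 6 ]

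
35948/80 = 449 + 7/20 = 449.35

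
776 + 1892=2668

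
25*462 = 11550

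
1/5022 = 1/5022= 0.00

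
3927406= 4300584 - 373178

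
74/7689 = 74/7689 =0.01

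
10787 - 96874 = -86087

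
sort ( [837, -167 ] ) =[ - 167, 837 ] 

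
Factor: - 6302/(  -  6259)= 2^1* 11^ ( - 1)*23^1 * 137^1*569^(-1) 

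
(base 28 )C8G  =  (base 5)302043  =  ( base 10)9648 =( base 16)25B0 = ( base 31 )a17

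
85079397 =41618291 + 43461106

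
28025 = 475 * 59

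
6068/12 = 505 + 2/3 = 505.67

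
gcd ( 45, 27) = 9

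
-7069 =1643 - 8712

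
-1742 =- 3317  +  1575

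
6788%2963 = 862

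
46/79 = 46/79 = 0.58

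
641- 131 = 510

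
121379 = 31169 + 90210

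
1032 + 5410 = 6442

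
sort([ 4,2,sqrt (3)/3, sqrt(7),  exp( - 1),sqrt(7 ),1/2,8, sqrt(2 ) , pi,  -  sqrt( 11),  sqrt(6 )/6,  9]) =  [ - sqrt( 11), exp (-1 ), sqrt(6) /6,  1/2,sqrt(3)/3, sqrt(2 ), 2,sqrt(7),sqrt( 7),pi,4, 8,9]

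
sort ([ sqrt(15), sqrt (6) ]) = [ sqrt(6),sqrt(15)]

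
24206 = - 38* ( - 637)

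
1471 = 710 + 761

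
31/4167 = 31/4167 = 0.01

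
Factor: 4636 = 2^2*19^1* 61^1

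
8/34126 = 4/17063 = 0.00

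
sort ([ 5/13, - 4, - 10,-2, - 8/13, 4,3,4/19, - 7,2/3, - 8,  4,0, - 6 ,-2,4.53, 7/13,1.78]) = [ - 10, -8,  -  7,  -  6,-4,  -  2,-2, - 8/13,0, 4/19,5/13,7/13,2/3 , 1.78,3,4,4,4.53]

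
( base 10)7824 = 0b1111010010000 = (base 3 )101201210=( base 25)cco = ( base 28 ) 9RC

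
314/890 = 157/445 =0.35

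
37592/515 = 37592/515 = 72.99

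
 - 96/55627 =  - 1 + 55531/55627 = - 0.00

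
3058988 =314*9742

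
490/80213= 10/1637 = 0.01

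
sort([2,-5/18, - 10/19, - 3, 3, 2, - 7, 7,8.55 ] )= [-7, - 3, - 10/19, - 5/18,  2,2, 3, 7, 8.55 ] 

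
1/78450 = 1/78450 = 0.00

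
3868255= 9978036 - 6109781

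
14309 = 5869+8440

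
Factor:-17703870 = - 2^1*3^1*5^1 * 590129^1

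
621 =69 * 9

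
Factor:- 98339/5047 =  - 7^(-2 )*29^1* 103^( - 1)*3391^1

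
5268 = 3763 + 1505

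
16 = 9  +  7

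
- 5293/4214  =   - 5293/4214 =- 1.26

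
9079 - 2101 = 6978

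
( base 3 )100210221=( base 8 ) 15761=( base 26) AF3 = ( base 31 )7dn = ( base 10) 7153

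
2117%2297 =2117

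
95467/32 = 95467/32 = 2983.34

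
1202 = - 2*(-601) 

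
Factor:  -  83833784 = - 2^3*73^1 * 143551^1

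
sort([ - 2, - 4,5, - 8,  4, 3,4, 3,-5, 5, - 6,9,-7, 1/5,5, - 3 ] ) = [ - 8,-7, - 6, - 5, - 4 , - 3, - 2,1/5,3,  3 , 4,4,5, 5, 5, 9]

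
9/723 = 3/241 = 0.01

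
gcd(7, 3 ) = 1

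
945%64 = 49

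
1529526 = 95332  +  1434194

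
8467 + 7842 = 16309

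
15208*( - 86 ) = - 1307888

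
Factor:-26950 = -2^1 * 5^2*7^2 * 11^1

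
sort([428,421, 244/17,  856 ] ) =[244/17,421, 428, 856 ] 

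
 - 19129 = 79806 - 98935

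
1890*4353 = 8227170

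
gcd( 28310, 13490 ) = 190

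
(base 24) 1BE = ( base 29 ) 10d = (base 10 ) 854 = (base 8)1526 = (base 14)450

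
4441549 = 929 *4781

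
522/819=58/91 = 0.64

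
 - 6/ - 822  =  1/137 = 0.01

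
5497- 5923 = - 426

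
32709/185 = 32709/185 = 176.81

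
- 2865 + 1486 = - 1379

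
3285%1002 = 279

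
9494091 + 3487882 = 12981973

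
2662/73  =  36+34/73 = 36.47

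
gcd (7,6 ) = 1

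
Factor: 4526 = 2^1*31^1*73^1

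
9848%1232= 1224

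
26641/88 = 26641/88 = 302.74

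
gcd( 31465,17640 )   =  35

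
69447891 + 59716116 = 129164007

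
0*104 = 0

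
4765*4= 19060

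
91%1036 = 91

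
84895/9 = 9432 + 7/9 = 9432.78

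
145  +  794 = 939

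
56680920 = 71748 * 790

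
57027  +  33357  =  90384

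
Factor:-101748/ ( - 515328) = 2^( - 6 )*11^( - 1 )*139^1 = 139/704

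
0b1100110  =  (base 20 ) 52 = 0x66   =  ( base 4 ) 1212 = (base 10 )102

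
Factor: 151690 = 2^1 * 5^1*7^1*11^1*197^1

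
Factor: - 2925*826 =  - 2416050 = - 2^1*3^2*5^2*7^1* 13^1*59^1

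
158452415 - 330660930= - 172208515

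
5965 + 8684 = 14649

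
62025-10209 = 51816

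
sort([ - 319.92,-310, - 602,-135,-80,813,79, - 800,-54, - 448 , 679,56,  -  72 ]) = [ - 800,-602,-448, - 319.92, - 310 , - 135, - 80,-72, - 54,56,79 , 679,813] 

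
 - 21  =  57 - 78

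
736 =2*368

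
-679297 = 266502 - 945799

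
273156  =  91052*3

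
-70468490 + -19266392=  - 89734882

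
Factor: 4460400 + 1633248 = 2^4*3^2*11^1*3847^1 = 6093648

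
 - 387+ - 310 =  - 697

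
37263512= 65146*572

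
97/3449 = 97/3449 = 0.03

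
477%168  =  141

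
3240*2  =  6480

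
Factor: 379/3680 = 2^(-5 )*5^( - 1 )*23^( - 1) * 379^1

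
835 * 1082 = 903470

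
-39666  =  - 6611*6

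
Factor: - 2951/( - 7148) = 2^( -2)*13^1*227^1*1787^ (  -  1)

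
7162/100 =3581/50 = 71.62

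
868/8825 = 868/8825 =0.10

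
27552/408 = 67  +  9/17 =67.53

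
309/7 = 309/7 = 44.14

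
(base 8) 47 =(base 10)39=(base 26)1d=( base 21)1i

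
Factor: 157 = 157^1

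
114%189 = 114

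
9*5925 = 53325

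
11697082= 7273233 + 4423849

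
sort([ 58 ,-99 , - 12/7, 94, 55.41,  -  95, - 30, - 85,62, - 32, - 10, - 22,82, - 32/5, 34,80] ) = [ - 99,-95, - 85, - 32, -30, - 22,-10, - 32/5,  -  12/7, 34, 55.41,58, 62, 80,82,94]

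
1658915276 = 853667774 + 805247502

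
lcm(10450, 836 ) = 20900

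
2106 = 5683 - 3577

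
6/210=1/35= 0.03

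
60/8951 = 60/8951  =  0.01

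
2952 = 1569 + 1383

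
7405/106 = 69 + 91/106=69.86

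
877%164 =57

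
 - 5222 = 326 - 5548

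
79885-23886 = 55999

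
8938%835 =588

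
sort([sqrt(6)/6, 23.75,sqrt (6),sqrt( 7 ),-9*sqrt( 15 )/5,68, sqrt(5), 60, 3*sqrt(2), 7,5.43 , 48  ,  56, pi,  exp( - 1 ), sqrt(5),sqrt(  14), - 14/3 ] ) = [ - 9*sqrt ( 15)/5, - 14/3 , exp( - 1 ) , sqrt(6 )/6,sqrt( 5 ),sqrt(5 ),sqrt(6), sqrt (7 ), pi,sqrt( 14 ), 3*sqrt( 2), 5.43, 7,  23.75, 48, 56, 60,68 ] 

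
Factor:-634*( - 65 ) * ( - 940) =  - 2^3*5^2*13^1*47^1*317^1=- 38737400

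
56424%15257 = 10653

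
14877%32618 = 14877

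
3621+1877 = 5498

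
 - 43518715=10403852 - 53922567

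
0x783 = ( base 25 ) 31n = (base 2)11110000011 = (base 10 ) 1923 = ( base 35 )1jx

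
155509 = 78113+77396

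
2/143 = 2/143 = 0.01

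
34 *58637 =1993658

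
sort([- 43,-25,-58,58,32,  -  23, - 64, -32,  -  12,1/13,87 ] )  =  [  -  64, - 58, - 43, - 32, - 25, - 23, - 12,1/13, 32,58, 87 ] 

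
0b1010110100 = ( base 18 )228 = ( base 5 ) 10232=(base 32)lk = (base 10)692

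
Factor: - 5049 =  - 3^3*11^1*17^1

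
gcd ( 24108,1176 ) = 588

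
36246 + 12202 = 48448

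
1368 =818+550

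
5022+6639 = 11661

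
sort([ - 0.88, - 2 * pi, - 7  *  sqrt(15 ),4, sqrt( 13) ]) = [ - 7*sqrt ( 15 ),  -  2 * pi, - 0.88,sqrt( 13 ),4] 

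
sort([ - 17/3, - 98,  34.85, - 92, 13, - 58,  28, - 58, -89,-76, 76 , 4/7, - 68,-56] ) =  [ - 98,-92,-89 , - 76, - 68, - 58, - 58, - 56, - 17/3, 4/7, 13, 28, 34.85,  76] 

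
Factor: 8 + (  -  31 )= - 23^1 = -23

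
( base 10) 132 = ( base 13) A2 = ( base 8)204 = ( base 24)5C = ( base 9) 156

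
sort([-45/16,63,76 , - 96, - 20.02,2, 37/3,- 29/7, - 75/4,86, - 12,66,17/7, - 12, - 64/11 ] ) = [ - 96, - 20.02, - 75/4, - 12 , - 12 ,-64/11 ,- 29/7, - 45/16, 2, 17/7, 37/3, 63 , 66 , 76 , 86]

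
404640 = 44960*9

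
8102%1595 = 127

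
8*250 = 2000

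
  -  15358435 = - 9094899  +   - 6263536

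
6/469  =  6/469=0.01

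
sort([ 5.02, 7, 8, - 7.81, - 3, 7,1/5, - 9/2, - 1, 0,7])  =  [-7.81, - 9/2, - 3,  -  1,0, 1/5, 5.02,7,7,7,  8]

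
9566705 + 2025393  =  11592098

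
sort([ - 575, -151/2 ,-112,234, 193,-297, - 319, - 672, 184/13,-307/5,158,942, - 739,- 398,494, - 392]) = [  -  739,  -  672,-575,-398 ,- 392, - 319,  -  297, - 112, - 151/2, - 307/5,  184/13,158,193,234,494, 942 ] 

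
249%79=12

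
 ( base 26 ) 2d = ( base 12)55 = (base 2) 1000001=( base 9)72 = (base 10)65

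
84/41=84/41 = 2.05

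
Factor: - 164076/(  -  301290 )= 226/415 = 2^1*5^( - 1 ) * 83^( - 1)*113^1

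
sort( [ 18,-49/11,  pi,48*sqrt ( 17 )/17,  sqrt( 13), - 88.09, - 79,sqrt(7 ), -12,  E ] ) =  [-88.09, - 79, - 12, -49/11,sqrt( 7 ),  E,  pi, sqrt(13 ),48*sqrt( 17) /17,18]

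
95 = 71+24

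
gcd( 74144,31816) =8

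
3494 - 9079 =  -5585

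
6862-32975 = -26113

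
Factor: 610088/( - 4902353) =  - 2^3* 76261^1*4902353^( - 1) 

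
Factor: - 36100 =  - 2^2 * 5^2*19^2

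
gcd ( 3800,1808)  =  8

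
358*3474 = 1243692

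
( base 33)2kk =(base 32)2pa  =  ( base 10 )2858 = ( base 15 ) CA8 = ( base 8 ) 5452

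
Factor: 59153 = 149^1 *397^1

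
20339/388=52 + 163/388 = 52.42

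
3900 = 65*60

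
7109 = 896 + 6213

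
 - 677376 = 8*( - 84672) 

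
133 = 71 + 62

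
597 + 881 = 1478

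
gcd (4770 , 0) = 4770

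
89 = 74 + 15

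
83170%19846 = 3786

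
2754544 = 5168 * 533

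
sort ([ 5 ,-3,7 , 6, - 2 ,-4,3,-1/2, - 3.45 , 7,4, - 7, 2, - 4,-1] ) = [ - 7, - 4,-4, - 3.45, - 3,-2,-1 ,- 1/2,2, 3,4,5 , 6 , 7, 7] 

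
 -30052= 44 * ( - 683)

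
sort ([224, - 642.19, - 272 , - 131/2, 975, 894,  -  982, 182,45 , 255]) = [  -  982, - 642.19, - 272, - 131/2, 45, 182, 224, 255, 894, 975] 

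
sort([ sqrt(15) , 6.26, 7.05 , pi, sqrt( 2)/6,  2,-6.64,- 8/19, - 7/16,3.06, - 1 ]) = [- 6.64, - 1,-7/16,-8/19, sqrt( 2 ) /6 , 2, 3.06 , pi,sqrt( 15 ),6.26,7.05]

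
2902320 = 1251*2320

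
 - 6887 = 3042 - 9929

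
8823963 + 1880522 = 10704485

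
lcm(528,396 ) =1584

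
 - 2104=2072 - 4176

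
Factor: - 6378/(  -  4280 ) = 2^( - 2)* 3^1*5^( - 1 )*107^( - 1)*1063^1 = 3189/2140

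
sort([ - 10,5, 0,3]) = [ - 10, 0,3, 5]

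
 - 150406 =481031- 631437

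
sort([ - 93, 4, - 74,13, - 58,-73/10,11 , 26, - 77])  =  [ - 93, - 77,- 74, - 58, - 73/10,4, 11,13,  26]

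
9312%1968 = 1440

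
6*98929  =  593574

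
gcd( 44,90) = 2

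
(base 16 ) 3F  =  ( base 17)3C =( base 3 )2100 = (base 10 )63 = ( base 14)47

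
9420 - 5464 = 3956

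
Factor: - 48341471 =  - 48341471^1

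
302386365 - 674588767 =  - 372202402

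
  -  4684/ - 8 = 1171/2 = 585.50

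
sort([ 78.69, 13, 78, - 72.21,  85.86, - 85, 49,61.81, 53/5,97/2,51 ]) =[ - 85 , - 72.21,53/5,  13,97/2,49 , 51 , 61.81 , 78,78.69 , 85.86 ]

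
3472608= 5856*593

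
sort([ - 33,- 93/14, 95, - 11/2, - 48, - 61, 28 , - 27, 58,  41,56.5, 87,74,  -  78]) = [ - 78,  -  61 , - 48, - 33, - 27, - 93/14,  -  11/2,28,41,56.5 , 58,74,87, 95]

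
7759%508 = 139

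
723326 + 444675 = 1168001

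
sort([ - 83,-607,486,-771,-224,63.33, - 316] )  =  [ - 771  , -607, - 316,-224, - 83, 63.33,486] 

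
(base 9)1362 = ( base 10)1028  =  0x404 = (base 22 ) 22g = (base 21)26k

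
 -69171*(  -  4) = 276684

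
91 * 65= 5915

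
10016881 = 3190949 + 6825932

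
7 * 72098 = 504686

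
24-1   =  23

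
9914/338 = 29 + 56/169 =29.33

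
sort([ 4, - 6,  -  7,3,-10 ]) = [ - 10, - 7, - 6,3, 4] 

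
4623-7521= - 2898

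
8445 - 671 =7774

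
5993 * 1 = 5993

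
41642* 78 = 3248076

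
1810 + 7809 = 9619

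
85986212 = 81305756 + 4680456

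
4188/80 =52 + 7/20 = 52.35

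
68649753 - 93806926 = -25157173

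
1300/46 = 28+6/23 = 28.26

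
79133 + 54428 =133561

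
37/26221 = 37/26221 = 0.00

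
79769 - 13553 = 66216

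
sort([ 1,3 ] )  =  [ 1,3 ] 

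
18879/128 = 147 + 63/128 = 147.49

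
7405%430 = 95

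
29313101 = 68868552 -39555451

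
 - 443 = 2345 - 2788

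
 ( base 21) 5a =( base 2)1110011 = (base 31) 3m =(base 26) 4b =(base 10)115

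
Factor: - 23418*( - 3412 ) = 79902216= 2^3*3^2*853^1 * 1301^1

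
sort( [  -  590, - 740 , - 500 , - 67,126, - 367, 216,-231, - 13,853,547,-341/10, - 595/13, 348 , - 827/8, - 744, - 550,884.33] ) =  [ - 744, - 740, - 590, - 550, - 500, - 367, - 231, - 827/8, - 67, - 595/13, - 341/10,-13,  126 , 216,348,547,853, 884.33]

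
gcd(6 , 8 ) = 2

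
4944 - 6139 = - 1195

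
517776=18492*28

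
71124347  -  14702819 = 56421528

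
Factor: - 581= - 7^1*83^1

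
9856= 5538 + 4318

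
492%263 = 229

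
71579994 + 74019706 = 145599700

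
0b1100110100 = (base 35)NF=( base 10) 820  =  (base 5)11240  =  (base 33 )OS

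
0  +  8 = 8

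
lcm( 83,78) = 6474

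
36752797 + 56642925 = 93395722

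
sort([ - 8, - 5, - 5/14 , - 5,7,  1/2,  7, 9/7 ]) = [ - 8,-5, - 5, - 5/14,1/2,9/7, 7,7]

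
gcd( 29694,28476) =42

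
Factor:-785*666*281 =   -  146909610 = -2^1*3^2*5^1*37^1*157^1 * 281^1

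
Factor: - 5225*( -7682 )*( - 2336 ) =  - 2^6* 5^2*11^1 * 19^1 * 23^1*73^1* 167^1 =- 93763419200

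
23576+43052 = 66628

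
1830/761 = 1830/761 = 2.40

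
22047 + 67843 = 89890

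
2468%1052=364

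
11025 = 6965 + 4060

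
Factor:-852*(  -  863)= 2^2*3^1*71^1*863^1 = 735276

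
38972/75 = 38972/75 = 519.63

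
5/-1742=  - 5/1742=-0.00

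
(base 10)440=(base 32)do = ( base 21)kk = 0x1b8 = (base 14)236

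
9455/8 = 9455/8 =1181.88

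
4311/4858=4311/4858 = 0.89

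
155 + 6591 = 6746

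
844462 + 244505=1088967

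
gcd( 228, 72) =12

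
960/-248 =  - 120/31 = -3.87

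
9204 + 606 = 9810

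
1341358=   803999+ 537359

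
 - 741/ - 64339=741/64339 = 0.01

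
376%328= 48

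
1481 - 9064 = -7583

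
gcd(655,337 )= 1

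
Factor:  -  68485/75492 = -2^( - 2 )*3^( - 4)*5^1*233^( - 1 )*13697^1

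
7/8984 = 7/8984  =  0.00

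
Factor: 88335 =3^2*5^1 * 13^1 * 151^1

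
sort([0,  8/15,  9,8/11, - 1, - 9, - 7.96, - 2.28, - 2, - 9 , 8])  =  [-9, - 9, - 7.96,- 2.28, - 2, - 1,0,8/15, 8/11,  8, 9]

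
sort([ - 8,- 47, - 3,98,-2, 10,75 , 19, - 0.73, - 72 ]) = [  -  72,  -  47, - 8, - 3,  -  2, - 0.73,10,19, 75,98 ] 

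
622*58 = 36076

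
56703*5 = 283515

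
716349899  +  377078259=1093428158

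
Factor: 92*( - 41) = -2^2 * 23^1*41^1 = - 3772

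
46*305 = 14030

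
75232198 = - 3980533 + 79212731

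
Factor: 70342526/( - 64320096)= - 2^(-4)*3^( - 1 )*670001^( - 1) * 35171263^1 = - 35171263/32160048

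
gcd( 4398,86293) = 1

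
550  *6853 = 3769150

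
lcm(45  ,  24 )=360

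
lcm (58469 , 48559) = 2864981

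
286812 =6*47802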